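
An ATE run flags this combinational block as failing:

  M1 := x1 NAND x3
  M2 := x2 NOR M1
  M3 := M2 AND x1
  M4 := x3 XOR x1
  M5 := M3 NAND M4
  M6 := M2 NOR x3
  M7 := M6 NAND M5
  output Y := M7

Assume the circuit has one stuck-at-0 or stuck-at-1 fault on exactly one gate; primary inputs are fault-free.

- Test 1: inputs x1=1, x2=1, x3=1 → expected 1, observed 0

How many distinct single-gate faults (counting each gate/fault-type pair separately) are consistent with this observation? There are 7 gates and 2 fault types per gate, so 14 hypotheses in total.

Fault-free: M1=0, M2=0, M3=0, M4=0, M5=1, M6=0, M7=1 → 1. Observed 0.
  M1 stuck-at-0: output 1 ✗
  M1 stuck-at-1: output 1 ✗
  M2 stuck-at-0: output 1 ✗
  M2 stuck-at-1: output 1 ✗
  M3 stuck-at-0: output 1 ✗
  M3 stuck-at-1: output 1 ✗
  M4 stuck-at-0: output 1 ✗
  M4 stuck-at-1: output 1 ✗
  M5 stuck-at-0: output 1 ✗
  M5 stuck-at-1: output 1 ✗
  M6 stuck-at-0: output 1 ✗
  M6 stuck-at-1: output 0 ✓
  M7 stuck-at-0: output 0 ✓
  M7 stuck-at-1: output 1 ✗
Consistent faults: {M6 stuck-at-1, M7 stuck-at-0} — 2 in all.

2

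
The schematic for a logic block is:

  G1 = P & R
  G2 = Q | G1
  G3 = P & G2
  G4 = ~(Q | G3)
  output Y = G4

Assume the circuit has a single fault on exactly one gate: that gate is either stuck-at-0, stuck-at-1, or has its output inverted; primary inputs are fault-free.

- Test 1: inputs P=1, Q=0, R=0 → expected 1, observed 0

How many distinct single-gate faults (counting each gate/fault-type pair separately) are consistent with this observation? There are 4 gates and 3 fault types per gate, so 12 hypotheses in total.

8

Fault-free: G1=0, G2=0, G3=0, G4=1 → 1. Observed 0.
  G1 stuck-at-0: output 1 ✗
  G1 stuck-at-1: output 0 ✓
  G1 inverted output: output 0 ✓
  G2 stuck-at-0: output 1 ✗
  G2 stuck-at-1: output 0 ✓
  G2 inverted output: output 0 ✓
  G3 stuck-at-0: output 1 ✗
  G3 stuck-at-1: output 0 ✓
  G3 inverted output: output 0 ✓
  G4 stuck-at-0: output 0 ✓
  G4 stuck-at-1: output 1 ✗
  G4 inverted output: output 0 ✓
Consistent faults: {G1 stuck-at-1, G1 inverted output, G2 stuck-at-1, G2 inverted output, G3 stuck-at-1, G3 inverted output, G4 stuck-at-0, G4 inverted output} — 8 in all.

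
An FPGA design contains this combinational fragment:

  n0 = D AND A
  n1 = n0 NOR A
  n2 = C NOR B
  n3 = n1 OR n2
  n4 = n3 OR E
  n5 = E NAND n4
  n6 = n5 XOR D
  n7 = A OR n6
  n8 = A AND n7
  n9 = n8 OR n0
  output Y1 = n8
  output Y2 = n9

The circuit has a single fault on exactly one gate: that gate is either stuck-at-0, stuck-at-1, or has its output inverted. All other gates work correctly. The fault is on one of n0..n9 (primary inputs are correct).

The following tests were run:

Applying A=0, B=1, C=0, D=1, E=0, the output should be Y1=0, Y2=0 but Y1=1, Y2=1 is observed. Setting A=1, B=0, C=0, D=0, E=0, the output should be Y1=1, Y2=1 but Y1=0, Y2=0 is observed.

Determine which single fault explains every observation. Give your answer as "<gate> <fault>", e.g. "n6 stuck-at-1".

n8 inverted output

Fault-free values for test 1 (A=0, B=1, C=0, D=1, E=0): n0=0, n1=1, n2=0, n3=1, n4=1, n5=1, n6=0, n7=0, n8=0, n9=0, giving Y1=0, Y2=0. Observed Y1=1, Y2=1.
Test 1: faults giving observed Y1=1, Y2=1 are {n8 stuck-at-1, n8 inverted output}.
Test 2 (A=1, B=0, C=0, D=0, E=0): fault-free n0=0, n1=0, n2=1, n3=1, n4=1, n5=1, n6=1, n7=1, n8=1, n9=1 → Y1=1, Y2=1; observed Y1=0, Y2=0. Eliminates n8 stuck-at-1.
Only n8 inverted output is consistent with every test.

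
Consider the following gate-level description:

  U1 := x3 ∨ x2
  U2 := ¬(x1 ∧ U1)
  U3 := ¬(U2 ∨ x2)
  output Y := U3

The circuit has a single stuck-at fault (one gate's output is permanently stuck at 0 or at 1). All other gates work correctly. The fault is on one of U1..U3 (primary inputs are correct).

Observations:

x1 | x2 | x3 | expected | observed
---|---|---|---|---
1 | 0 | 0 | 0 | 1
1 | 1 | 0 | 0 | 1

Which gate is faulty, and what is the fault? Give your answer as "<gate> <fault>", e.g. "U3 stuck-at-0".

Fault-free values for test 1 (x1=1, x2=0, x3=0): U1=0, U2=1, U3=0, giving Y=0. Observed 1.
Test 1: faults giving observed 1 are {U1 stuck-at-1, U2 stuck-at-0, U3 stuck-at-1}.
Test 2 (x1=1, x2=1, x3=0): fault-free U1=1, U2=0, U3=0 → 0; observed 1. Eliminates U1 stuck-at-1, U2 stuck-at-0.
Only U3 stuck-at-1 is consistent with every test.

U3 stuck-at-1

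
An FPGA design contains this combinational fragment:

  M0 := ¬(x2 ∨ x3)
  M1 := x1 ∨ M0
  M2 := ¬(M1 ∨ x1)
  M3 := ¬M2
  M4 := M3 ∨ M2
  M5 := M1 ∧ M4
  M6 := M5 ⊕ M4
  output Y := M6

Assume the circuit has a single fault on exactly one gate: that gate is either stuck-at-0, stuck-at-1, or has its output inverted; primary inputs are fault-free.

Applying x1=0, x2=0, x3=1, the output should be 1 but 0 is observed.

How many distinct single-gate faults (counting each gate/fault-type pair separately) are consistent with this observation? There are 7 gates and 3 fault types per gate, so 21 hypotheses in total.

Fault-free: M0=0, M1=0, M2=1, M3=0, M4=1, M5=0, M6=1 → 1. Observed 0.
  M0: stuck-at-1, inverted output ✓; others ✗
  M1: stuck-at-1, inverted output ✓; others ✗
  M2: none of the 3 fault types match ✗
  M3: none of the 3 fault types match ✗
  M4: stuck-at-0, inverted output ✓; others ✗
  M5: stuck-at-1, inverted output ✓; others ✗
  M6: stuck-at-0, inverted output ✓; others ✗
Consistent faults: {M0 stuck-at-1, M0 inverted output, M1 stuck-at-1, M1 inverted output, M4 stuck-at-0, M4 inverted output, M5 stuck-at-1, M5 inverted output, M6 stuck-at-0, M6 inverted output} — 10 in all.

10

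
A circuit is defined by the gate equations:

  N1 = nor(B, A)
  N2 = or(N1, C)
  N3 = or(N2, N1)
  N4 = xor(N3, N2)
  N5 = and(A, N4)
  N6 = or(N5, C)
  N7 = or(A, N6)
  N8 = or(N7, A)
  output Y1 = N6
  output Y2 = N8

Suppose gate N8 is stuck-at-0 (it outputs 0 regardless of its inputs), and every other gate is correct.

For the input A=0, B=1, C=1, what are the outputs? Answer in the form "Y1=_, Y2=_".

Propagate with N8 forced: N1=0, N2=1, N3=1, N4=0, N5=0, N6=1, N7=1, N8=0 [stuck-at-0].
So the outputs are Y1=1, Y2=0. (Without the fault they would be Y1=1, Y2=1.)

Y1=1, Y2=0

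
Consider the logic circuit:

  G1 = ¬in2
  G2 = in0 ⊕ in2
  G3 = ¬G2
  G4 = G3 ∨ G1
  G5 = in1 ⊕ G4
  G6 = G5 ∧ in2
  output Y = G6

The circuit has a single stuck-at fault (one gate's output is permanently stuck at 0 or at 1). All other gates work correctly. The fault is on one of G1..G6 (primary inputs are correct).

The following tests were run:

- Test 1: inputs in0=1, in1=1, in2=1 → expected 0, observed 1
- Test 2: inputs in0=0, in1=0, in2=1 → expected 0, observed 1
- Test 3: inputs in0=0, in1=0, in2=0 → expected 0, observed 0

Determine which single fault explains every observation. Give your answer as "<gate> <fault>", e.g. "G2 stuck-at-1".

Fault-free values for test 1 (in0=1, in1=1, in2=1): G1=0, G2=0, G3=1, G4=1, G5=0, G6=0, giving Y=0. Observed 1.
Test 1: faults giving observed 1 are {G2 stuck-at-1, G3 stuck-at-0, G4 stuck-at-0, G5 stuck-at-1, G6 stuck-at-1}.
Test 2 (in0=0, in1=0, in2=1): fault-free G1=0, G2=1, G3=0, G4=0, G5=0, G6=0 → 0; observed 1. Eliminates G2 stuck-at-1, G3 stuck-at-0, G4 stuck-at-0.
Test 3 (in0=0, in1=0, in2=0): fault-free G1=1, G2=0, G3=1, G4=1, G5=1, G6=0 → 0; observed 0. Eliminates G6 stuck-at-1.
Only G5 stuck-at-1 is consistent with every test.

G5 stuck-at-1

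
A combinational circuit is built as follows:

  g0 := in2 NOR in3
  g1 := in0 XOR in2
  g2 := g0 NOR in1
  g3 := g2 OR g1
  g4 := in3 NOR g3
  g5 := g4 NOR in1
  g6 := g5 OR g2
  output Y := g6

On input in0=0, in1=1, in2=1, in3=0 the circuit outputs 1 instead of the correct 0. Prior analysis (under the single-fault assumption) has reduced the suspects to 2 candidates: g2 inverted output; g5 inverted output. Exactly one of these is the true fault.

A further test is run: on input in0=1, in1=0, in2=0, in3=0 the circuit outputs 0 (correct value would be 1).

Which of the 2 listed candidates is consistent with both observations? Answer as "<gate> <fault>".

Evaluate each candidate on input in0=1, in1=0, in2=0, in3=0:
  g2 inverted output: g0=1, g1=1, g2=1 [inverted output], g3=1, g4=0, g5=1, g6=1 → 1 — eliminated
  g5 inverted output: g0=1, g1=1, g2=0, g3=1, g4=0, g5=0 [inverted output], g6=0 → 0 — matches
Only g5 inverted output reproduces the observed 0.

g5 inverted output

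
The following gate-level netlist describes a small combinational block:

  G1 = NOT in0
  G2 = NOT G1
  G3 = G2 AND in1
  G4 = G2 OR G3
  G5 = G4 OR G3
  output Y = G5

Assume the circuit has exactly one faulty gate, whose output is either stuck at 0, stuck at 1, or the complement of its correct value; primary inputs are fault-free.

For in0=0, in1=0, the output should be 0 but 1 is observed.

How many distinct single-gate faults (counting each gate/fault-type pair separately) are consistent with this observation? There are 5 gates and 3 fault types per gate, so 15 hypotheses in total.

10

Fault-free: G1=1, G2=0, G3=0, G4=0, G5=0 → 0. Observed 1.
  G1: stuck-at-0, inverted output ✓; others ✗
  G2: stuck-at-1, inverted output ✓; others ✗
  G3: stuck-at-1, inverted output ✓; others ✗
  G4: stuck-at-1, inverted output ✓; others ✗
  G5: stuck-at-1, inverted output ✓; others ✗
Consistent faults: {G1 stuck-at-0, G1 inverted output, G2 stuck-at-1, G2 inverted output, G3 stuck-at-1, G3 inverted output, G4 stuck-at-1, G4 inverted output, G5 stuck-at-1, G5 inverted output} — 10 in all.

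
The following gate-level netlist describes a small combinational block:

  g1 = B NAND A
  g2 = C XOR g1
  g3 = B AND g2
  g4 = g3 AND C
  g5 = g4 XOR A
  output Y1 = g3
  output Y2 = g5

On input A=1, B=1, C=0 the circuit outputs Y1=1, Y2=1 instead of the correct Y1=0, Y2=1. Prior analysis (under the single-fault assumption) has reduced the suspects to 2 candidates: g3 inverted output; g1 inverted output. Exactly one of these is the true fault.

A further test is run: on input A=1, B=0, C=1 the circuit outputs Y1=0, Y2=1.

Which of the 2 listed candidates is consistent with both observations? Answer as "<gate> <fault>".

Evaluate each candidate on input A=1, B=0, C=1:
  g3 inverted output: g1=1, g2=0, g3=1 [inverted output], g4=1, g5=0 → Y1=1, Y2=0 — eliminated
  g1 inverted output: g1=0 [inverted output], g2=1, g3=0, g4=0, g5=1 → Y1=0, Y2=1 — matches
Only g1 inverted output reproduces the observed Y1=0, Y2=1.

g1 inverted output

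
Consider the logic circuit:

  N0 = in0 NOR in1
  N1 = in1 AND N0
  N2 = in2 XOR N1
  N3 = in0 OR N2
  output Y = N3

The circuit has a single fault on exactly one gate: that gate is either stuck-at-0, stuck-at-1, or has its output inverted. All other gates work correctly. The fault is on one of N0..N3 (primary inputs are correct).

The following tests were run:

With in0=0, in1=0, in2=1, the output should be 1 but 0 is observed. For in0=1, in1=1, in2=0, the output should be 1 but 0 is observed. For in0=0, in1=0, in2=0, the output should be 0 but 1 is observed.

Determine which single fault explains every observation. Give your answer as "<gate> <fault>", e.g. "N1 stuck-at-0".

N3 inverted output

Fault-free values for test 1 (in0=0, in1=0, in2=1): N0=1, N1=0, N2=1, N3=1, giving Y=1. Observed 0.
Test 1: faults giving observed 0 are {N1 stuck-at-1, N1 inverted output, N2 stuck-at-0, N2 inverted output, N3 stuck-at-0, N3 inverted output}.
Test 2 (in0=1, in1=1, in2=0): fault-free N0=0, N1=0, N2=0, N3=1 → 1; observed 0. Eliminates N1 stuck-at-1, N1 inverted output, N2 stuck-at-0, N2 inverted output.
Test 3 (in0=0, in1=0, in2=0): fault-free N0=1, N1=0, N2=0, N3=0 → 0; observed 1. Eliminates N3 stuck-at-0.
Only N3 inverted output is consistent with every test.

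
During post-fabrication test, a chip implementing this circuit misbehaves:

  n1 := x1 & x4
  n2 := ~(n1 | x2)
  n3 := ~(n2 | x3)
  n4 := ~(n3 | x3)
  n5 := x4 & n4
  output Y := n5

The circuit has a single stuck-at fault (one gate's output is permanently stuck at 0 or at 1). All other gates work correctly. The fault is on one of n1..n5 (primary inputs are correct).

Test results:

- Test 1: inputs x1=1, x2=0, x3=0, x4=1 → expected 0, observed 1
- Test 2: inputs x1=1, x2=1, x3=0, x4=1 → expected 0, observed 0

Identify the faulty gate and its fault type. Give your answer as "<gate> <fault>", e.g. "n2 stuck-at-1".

n1 stuck-at-0

Fault-free values for test 1 (x1=1, x2=0, x3=0, x4=1): n1=1, n2=0, n3=1, n4=0, n5=0, giving Y=0. Observed 1.
Test 1: faults giving observed 1 are {n1 stuck-at-0, n2 stuck-at-1, n3 stuck-at-0, n4 stuck-at-1, n5 stuck-at-1}.
Test 2 (x1=1, x2=1, x3=0, x4=1): fault-free n1=1, n2=0, n3=1, n4=0, n5=0 → 0; observed 0. Eliminates n2 stuck-at-1, n3 stuck-at-0, n4 stuck-at-1, n5 stuck-at-1.
Only n1 stuck-at-0 is consistent with every test.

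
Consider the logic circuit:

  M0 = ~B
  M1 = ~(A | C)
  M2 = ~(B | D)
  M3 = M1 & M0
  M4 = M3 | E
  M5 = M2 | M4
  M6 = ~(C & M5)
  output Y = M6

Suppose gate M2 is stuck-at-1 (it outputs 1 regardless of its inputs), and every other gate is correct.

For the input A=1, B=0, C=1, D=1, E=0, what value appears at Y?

Propagate with M2 forced: M0=1, M1=0, M2=1 [stuck-at-1], M3=0, M4=0, M5=1, M6=0.
So Y = 0. (Without the fault it would be 1.)

0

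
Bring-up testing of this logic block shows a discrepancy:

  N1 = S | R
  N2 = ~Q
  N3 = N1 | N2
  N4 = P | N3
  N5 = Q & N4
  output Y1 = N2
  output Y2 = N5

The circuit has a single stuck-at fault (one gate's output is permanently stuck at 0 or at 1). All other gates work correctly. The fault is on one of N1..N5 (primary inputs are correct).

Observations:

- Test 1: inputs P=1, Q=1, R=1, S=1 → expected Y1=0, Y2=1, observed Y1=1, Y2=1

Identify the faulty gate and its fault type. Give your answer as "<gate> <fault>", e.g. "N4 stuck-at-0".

Fault-free values for test 1 (P=1, Q=1, R=1, S=1): N1=1, N2=0, N3=1, N4=1, N5=1, giving Y1=0, Y2=1. Observed Y1=1, Y2=1.
Test 1: faults giving observed Y1=1, Y2=1 are {N2 stuck-at-1}.
Only N2 stuck-at-1 is consistent with every test.

N2 stuck-at-1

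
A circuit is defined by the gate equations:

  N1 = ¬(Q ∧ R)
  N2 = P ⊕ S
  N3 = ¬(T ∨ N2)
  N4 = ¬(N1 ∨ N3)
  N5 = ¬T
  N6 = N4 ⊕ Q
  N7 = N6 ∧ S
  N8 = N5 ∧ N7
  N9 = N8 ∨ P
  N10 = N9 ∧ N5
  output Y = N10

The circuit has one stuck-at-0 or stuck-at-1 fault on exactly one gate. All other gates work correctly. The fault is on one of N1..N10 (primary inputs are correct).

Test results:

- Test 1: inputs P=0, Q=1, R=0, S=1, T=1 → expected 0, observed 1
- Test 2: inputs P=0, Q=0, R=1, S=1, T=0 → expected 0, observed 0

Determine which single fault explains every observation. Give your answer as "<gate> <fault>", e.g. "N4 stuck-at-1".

Fault-free values for test 1 (P=0, Q=1, R=0, S=1, T=1): N1=1, N2=1, N3=0, N4=0, N5=0, N6=1, N7=1, N8=0, N9=0, N10=0, giving Y=0. Observed 1.
Test 1: faults giving observed 1 are {N5 stuck-at-1, N10 stuck-at-1}.
Test 2 (P=0, Q=0, R=1, S=1, T=0): fault-free N1=1, N2=1, N3=0, N4=0, N5=1, N6=0, N7=0, N8=0, N9=0, N10=0 → 0; observed 0. Eliminates N10 stuck-at-1.
Only N5 stuck-at-1 is consistent with every test.

N5 stuck-at-1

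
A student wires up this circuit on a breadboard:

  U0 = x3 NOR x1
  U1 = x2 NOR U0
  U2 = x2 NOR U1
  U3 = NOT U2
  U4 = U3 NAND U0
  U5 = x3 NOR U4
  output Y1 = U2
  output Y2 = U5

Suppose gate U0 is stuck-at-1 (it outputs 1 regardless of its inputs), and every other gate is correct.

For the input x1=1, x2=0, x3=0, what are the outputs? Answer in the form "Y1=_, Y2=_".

Y1=1, Y2=0

Propagate with U0 forced: U0=1 [stuck-at-1], U1=0, U2=1, U3=0, U4=1, U5=0.
So the outputs are Y1=1, Y2=0. (Without the fault they would be Y1=0, Y2=0.)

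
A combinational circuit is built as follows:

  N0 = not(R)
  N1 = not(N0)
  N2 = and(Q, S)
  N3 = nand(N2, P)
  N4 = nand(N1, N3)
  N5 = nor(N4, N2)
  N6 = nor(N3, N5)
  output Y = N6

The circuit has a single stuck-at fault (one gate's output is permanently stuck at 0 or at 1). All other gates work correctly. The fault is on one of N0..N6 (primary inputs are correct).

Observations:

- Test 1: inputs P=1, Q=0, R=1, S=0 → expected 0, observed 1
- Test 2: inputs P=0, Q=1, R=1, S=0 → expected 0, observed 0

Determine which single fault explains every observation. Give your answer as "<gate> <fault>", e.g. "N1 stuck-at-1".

Fault-free values for test 1 (P=1, Q=0, R=1, S=0): N0=0, N1=1, N2=0, N3=1, N4=0, N5=1, N6=0, giving Y=0. Observed 1.
Test 1: faults giving observed 1 are {N2 stuck-at-1, N3 stuck-at-0, N6 stuck-at-1}.
Test 2 (P=0, Q=1, R=1, S=0): fault-free N0=0, N1=1, N2=0, N3=1, N4=0, N5=1, N6=0 → 0; observed 0. Eliminates N3 stuck-at-0, N6 stuck-at-1.
Only N2 stuck-at-1 is consistent with every test.

N2 stuck-at-1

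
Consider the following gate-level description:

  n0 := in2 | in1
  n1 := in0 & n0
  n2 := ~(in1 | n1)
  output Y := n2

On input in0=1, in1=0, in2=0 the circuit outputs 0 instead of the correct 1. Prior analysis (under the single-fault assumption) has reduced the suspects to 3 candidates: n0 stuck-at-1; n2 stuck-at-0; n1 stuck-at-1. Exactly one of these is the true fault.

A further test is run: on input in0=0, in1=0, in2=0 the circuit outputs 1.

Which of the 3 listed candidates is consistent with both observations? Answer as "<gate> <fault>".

Evaluate each candidate on input in0=0, in1=0, in2=0:
  n0 stuck-at-1: n0=1 [stuck-at-1], n1=0, n2=1 → 1 — matches
  n2 stuck-at-0: n0=0, n1=0, n2=0 [stuck-at-0] → 0 — eliminated
  n1 stuck-at-1: n0=0, n1=1 [stuck-at-1], n2=0 → 0 — eliminated
Only n0 stuck-at-1 reproduces the observed 1.

n0 stuck-at-1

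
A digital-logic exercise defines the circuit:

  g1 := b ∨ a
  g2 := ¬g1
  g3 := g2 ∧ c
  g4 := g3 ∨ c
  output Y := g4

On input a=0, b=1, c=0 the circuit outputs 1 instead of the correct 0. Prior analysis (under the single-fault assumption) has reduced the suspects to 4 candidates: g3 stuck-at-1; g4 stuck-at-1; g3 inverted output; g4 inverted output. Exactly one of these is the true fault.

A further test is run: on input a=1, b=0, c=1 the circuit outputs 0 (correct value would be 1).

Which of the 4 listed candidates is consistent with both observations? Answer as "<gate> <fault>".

g4 inverted output

Evaluate each candidate on input a=1, b=0, c=1:
  g3 stuck-at-1: g1=1, g2=0, g3=1 [stuck-at-1], g4=1 → 1 — eliminated
  g4 stuck-at-1: g1=1, g2=0, g3=0, g4=1 [stuck-at-1] → 1 — eliminated
  g3 inverted output: g1=1, g2=0, g3=1 [inverted output], g4=1 → 1 — eliminated
  g4 inverted output: g1=1, g2=0, g3=0, g4=0 [inverted output] → 0 — matches
Only g4 inverted output reproduces the observed 0.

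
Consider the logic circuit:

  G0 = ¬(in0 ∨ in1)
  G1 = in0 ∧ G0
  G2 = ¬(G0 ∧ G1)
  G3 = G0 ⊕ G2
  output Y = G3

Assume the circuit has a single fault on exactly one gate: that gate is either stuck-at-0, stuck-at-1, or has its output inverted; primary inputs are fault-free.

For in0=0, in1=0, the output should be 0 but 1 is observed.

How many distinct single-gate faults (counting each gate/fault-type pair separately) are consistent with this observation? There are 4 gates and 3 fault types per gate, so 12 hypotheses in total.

8

Fault-free: G0=1, G1=0, G2=1, G3=0 → 0. Observed 1.
  G0 stuck-at-0: output 1 ✓
  G0 stuck-at-1: output 0 ✗
  G0 inverted output: output 1 ✓
  G1 stuck-at-0: output 0 ✗
  G1 stuck-at-1: output 1 ✓
  G1 inverted output: output 1 ✓
  G2 stuck-at-0: output 1 ✓
  G2 stuck-at-1: output 0 ✗
  G2 inverted output: output 1 ✓
  G3 stuck-at-0: output 0 ✗
  G3 stuck-at-1: output 1 ✓
  G3 inverted output: output 1 ✓
Consistent faults: {G0 stuck-at-0, G0 inverted output, G1 stuck-at-1, G1 inverted output, G2 stuck-at-0, G2 inverted output, G3 stuck-at-1, G3 inverted output} — 8 in all.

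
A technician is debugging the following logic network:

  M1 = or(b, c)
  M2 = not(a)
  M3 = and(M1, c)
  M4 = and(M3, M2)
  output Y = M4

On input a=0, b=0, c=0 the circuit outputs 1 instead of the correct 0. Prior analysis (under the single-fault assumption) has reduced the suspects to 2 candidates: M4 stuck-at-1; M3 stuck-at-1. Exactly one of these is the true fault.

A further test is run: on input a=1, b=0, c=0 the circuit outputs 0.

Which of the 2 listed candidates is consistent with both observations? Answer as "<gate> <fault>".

M3 stuck-at-1

Evaluate each candidate on input a=1, b=0, c=0:
  M4 stuck-at-1: M1=0, M2=0, M3=0, M4=1 [stuck-at-1] → 1 — eliminated
  M3 stuck-at-1: M1=0, M2=0, M3=1 [stuck-at-1], M4=0 → 0 — matches
Only M3 stuck-at-1 reproduces the observed 0.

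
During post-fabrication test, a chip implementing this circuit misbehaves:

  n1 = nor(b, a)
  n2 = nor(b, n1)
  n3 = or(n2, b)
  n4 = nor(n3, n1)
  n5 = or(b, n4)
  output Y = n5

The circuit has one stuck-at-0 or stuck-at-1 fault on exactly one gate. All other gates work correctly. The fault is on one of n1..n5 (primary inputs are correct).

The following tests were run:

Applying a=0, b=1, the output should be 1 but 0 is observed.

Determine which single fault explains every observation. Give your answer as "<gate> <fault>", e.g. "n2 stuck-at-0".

n5 stuck-at-0

Fault-free values for test 1 (a=0, b=1): n1=0, n2=0, n3=1, n4=0, n5=1, giving Y=1. Observed 0.
Test 1: faults giving observed 0 are {n5 stuck-at-0}.
Only n5 stuck-at-0 is consistent with every test.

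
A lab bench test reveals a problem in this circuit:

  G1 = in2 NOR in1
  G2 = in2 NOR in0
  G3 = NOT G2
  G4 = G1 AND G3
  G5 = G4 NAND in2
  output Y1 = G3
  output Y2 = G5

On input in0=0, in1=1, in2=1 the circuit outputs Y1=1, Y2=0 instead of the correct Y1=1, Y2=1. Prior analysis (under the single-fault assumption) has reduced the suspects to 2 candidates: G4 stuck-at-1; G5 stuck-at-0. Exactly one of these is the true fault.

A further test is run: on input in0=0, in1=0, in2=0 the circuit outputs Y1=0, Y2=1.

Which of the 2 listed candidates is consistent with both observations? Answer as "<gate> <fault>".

G4 stuck-at-1

Evaluate each candidate on input in0=0, in1=0, in2=0:
  G4 stuck-at-1: G1=1, G2=1, G3=0, G4=1 [stuck-at-1], G5=1 → Y1=0, Y2=1 — matches
  G5 stuck-at-0: G1=1, G2=1, G3=0, G4=0, G5=0 [stuck-at-0] → Y1=0, Y2=0 — eliminated
Only G4 stuck-at-1 reproduces the observed Y1=0, Y2=1.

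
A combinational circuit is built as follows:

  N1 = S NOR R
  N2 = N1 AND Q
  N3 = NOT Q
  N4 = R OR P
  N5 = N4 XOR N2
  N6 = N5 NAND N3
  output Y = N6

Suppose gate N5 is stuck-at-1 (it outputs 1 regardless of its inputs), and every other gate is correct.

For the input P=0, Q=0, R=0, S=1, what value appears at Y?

Propagate with N5 forced: N1=0, N2=0, N3=1, N4=0, N5=1 [stuck-at-1], N6=0.
So Y = 0. (Without the fault it would be 1.)

0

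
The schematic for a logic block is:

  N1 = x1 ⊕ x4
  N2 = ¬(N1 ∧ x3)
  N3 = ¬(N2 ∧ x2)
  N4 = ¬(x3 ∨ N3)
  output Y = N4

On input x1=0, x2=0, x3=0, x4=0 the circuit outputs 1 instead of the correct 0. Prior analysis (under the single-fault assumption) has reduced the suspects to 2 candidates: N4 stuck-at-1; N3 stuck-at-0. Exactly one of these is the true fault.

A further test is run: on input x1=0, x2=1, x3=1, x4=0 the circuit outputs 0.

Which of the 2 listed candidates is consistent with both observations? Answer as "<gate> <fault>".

N3 stuck-at-0

Evaluate each candidate on input x1=0, x2=1, x3=1, x4=0:
  N4 stuck-at-1: N1=0, N2=1, N3=0, N4=1 [stuck-at-1] → 1 — eliminated
  N3 stuck-at-0: N1=0, N2=1, N3=0 [stuck-at-0], N4=0 → 0 — matches
Only N3 stuck-at-0 reproduces the observed 0.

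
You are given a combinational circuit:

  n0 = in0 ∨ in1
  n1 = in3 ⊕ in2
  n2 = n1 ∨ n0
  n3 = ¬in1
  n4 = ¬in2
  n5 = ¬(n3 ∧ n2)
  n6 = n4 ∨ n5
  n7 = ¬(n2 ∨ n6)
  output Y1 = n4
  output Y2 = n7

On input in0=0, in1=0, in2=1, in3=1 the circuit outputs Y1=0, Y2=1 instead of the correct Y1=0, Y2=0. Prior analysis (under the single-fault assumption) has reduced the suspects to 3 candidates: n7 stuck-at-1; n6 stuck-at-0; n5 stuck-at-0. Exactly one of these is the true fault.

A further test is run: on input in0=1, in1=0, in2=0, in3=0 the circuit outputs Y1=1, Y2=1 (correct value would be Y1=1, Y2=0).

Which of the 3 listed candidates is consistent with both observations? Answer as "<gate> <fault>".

Evaluate each candidate on input in0=1, in1=0, in2=0, in3=0:
  n7 stuck-at-1: n0=1, n1=0, n2=1, n3=1, n4=1, n5=0, n6=1, n7=1 [stuck-at-1] → Y1=1, Y2=1 — matches
  n6 stuck-at-0: n0=1, n1=0, n2=1, n3=1, n4=1, n5=0, n6=0 [stuck-at-0], n7=0 → Y1=1, Y2=0 — eliminated
  n5 stuck-at-0: n0=1, n1=0, n2=1, n3=1, n4=1, n5=0 [stuck-at-0], n6=1, n7=0 → Y1=1, Y2=0 — eliminated
Only n7 stuck-at-1 reproduces the observed Y1=1, Y2=1.

n7 stuck-at-1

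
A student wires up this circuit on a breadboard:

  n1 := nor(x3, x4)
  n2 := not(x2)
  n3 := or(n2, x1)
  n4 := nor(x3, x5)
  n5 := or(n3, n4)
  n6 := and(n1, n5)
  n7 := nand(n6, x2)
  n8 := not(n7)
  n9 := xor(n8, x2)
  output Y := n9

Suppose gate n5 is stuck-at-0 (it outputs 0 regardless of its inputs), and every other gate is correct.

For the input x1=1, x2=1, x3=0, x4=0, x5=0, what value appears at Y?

1

Propagate with n5 forced: n1=1, n2=0, n3=1, n4=1, n5=0 [stuck-at-0], n6=0, n7=1, n8=0, n9=1.
So Y = 1. (Without the fault it would be 0.)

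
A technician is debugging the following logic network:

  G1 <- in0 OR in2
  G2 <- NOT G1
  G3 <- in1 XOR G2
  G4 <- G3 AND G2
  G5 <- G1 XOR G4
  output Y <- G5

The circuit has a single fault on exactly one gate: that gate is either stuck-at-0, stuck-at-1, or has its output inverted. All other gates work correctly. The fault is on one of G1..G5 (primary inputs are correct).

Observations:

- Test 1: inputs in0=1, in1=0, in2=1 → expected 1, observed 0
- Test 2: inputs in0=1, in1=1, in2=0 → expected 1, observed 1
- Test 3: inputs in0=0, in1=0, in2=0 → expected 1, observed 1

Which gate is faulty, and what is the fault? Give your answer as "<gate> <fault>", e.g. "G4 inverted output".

G2 stuck-at-1

Fault-free values for test 1 (in0=1, in1=0, in2=1): G1=1, G2=0, G3=0, G4=0, G5=1, giving Y=1. Observed 0.
Test 1: faults giving observed 0 are {G2 stuck-at-1, G2 inverted output, G4 stuck-at-1, G4 inverted output, G5 stuck-at-0, G5 inverted output}.
Test 2 (in0=1, in1=1, in2=0): fault-free G1=1, G2=0, G3=1, G4=0, G5=1 → 1; observed 1. Eliminates G4 stuck-at-1, G4 inverted output, G5 stuck-at-0, G5 inverted output.
Test 3 (in0=0, in1=0, in2=0): fault-free G1=0, G2=1, G3=1, G4=1, G5=1 → 1; observed 1. Eliminates G2 inverted output.
Only G2 stuck-at-1 is consistent with every test.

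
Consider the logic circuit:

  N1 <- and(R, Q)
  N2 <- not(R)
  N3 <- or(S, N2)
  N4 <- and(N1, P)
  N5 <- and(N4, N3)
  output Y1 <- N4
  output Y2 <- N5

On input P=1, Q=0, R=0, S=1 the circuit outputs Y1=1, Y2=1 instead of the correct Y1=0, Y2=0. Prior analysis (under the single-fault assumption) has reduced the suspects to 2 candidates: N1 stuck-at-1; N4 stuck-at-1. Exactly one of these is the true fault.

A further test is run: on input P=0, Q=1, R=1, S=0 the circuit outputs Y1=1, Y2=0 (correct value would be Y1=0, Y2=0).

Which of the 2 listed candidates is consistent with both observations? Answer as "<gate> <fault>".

N4 stuck-at-1

Evaluate each candidate on input P=0, Q=1, R=1, S=0:
  N1 stuck-at-1: N1=1 [stuck-at-1], N2=0, N3=0, N4=0, N5=0 → Y1=0, Y2=0 — eliminated
  N4 stuck-at-1: N1=1, N2=0, N3=0, N4=1 [stuck-at-1], N5=0 → Y1=1, Y2=0 — matches
Only N4 stuck-at-1 reproduces the observed Y1=1, Y2=0.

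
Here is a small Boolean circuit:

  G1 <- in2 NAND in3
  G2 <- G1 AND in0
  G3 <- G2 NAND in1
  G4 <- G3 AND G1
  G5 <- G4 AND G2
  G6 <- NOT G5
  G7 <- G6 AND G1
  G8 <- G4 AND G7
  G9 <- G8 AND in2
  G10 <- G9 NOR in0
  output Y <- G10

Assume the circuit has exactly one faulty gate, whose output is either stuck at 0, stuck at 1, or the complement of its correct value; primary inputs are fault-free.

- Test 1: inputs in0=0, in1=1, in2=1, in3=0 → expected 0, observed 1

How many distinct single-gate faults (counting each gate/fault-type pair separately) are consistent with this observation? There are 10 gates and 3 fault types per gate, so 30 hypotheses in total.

Fault-free: G1=1, G2=0, G3=1, G4=1, G5=0, G6=1, G7=1, G8=1, G9=1, G10=0 → 0. Observed 1.
  G1: stuck-at-0, inverted output ✓; others ✗
  G2: stuck-at-1, inverted output ✓; others ✗
  G3: stuck-at-0, inverted output ✓; others ✗
  G4: stuck-at-0, inverted output ✓; others ✗
  G5: stuck-at-1, inverted output ✓; others ✗
  G6: stuck-at-0, inverted output ✓; others ✗
  G7: stuck-at-0, inverted output ✓; others ✗
  G8: stuck-at-0, inverted output ✓; others ✗
  G9: stuck-at-0, inverted output ✓; others ✗
  G10: stuck-at-1, inverted output ✓; others ✗
Consistent faults: {G1 stuck-at-0, G1 inverted output, G2 stuck-at-1, G2 inverted output, G3 stuck-at-0, G3 inverted output, G4 stuck-at-0, G4 inverted output, G5 stuck-at-1, G5 inverted output, G6 stuck-at-0, G6 inverted output, G7 stuck-at-0, G7 inverted output, G8 stuck-at-0, G8 inverted output, G9 stuck-at-0, G9 inverted output, G10 stuck-at-1, G10 inverted output} — 20 in all.

20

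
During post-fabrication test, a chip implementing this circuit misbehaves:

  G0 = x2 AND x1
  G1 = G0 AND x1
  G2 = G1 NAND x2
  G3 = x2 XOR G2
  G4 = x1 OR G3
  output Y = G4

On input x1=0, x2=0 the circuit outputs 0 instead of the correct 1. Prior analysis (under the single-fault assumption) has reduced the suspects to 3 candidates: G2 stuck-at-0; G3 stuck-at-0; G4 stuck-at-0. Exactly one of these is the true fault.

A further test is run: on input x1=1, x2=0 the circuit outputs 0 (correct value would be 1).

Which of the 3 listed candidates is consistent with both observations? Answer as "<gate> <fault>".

G4 stuck-at-0

Evaluate each candidate on input x1=1, x2=0:
  G2 stuck-at-0: G0=0, G1=0, G2=0 [stuck-at-0], G3=0, G4=1 → 1 — eliminated
  G3 stuck-at-0: G0=0, G1=0, G2=1, G3=0 [stuck-at-0], G4=1 → 1 — eliminated
  G4 stuck-at-0: G0=0, G1=0, G2=1, G3=1, G4=0 [stuck-at-0] → 0 — matches
Only G4 stuck-at-0 reproduces the observed 0.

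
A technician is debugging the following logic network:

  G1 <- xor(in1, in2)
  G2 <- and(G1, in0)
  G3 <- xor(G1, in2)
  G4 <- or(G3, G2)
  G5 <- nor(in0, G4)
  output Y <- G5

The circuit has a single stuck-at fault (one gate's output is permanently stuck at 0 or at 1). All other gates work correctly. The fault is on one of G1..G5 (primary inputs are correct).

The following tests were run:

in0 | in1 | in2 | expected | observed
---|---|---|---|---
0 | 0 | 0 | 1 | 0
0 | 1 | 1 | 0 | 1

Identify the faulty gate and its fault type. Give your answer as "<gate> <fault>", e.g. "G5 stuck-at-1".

G1 stuck-at-1

Fault-free values for test 1 (in0=0, in1=0, in2=0): G1=0, G2=0, G3=0, G4=0, G5=1, giving Y=1. Observed 0.
Test 1: faults giving observed 0 are {G1 stuck-at-1, G2 stuck-at-1, G3 stuck-at-1, G4 stuck-at-1, G5 stuck-at-0}.
Test 2 (in0=0, in1=1, in2=1): fault-free G1=0, G2=0, G3=1, G4=1, G5=0 → 0; observed 1. Eliminates G2 stuck-at-1, G3 stuck-at-1, G4 stuck-at-1, G5 stuck-at-0.
Only G1 stuck-at-1 is consistent with every test.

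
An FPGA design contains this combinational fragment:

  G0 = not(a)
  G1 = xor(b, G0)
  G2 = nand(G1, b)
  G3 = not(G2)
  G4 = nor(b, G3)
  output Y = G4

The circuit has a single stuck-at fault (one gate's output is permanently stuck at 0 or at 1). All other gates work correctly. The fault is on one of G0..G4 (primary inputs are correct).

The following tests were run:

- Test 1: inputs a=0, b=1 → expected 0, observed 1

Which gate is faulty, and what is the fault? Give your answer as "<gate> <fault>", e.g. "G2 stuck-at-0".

Fault-free values for test 1 (a=0, b=1): G0=1, G1=0, G2=1, G3=0, G4=0, giving Y=0. Observed 1.
Test 1: faults giving observed 1 are {G4 stuck-at-1}.
Only G4 stuck-at-1 is consistent with every test.

G4 stuck-at-1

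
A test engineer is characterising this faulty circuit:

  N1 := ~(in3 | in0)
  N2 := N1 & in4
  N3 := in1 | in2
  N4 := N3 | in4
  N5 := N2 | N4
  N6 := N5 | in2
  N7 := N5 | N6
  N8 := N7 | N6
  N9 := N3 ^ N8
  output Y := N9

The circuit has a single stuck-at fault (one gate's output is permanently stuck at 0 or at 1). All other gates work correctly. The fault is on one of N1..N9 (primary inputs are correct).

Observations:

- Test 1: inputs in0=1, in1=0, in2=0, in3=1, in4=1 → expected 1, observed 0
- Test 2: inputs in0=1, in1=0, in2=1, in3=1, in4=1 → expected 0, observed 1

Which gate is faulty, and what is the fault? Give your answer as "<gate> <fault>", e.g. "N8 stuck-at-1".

Fault-free values for test 1 (in0=1, in1=0, in2=0, in3=1, in4=1): N1=0, N2=0, N3=0, N4=1, N5=1, N6=1, N7=1, N8=1, N9=1, giving Y=1. Observed 0.
Test 1: faults giving observed 0 are {N3 stuck-at-1, N4 stuck-at-0, N5 stuck-at-0, N8 stuck-at-0, N9 stuck-at-0}.
Test 2 (in0=1, in1=0, in2=1, in3=1, in4=1): fault-free N1=0, N2=0, N3=1, N4=1, N5=1, N6=1, N7=1, N8=1, N9=0 → 0; observed 1. Eliminates N3 stuck-at-1, N4 stuck-at-0, N5 stuck-at-0, N9 stuck-at-0.
Only N8 stuck-at-0 is consistent with every test.

N8 stuck-at-0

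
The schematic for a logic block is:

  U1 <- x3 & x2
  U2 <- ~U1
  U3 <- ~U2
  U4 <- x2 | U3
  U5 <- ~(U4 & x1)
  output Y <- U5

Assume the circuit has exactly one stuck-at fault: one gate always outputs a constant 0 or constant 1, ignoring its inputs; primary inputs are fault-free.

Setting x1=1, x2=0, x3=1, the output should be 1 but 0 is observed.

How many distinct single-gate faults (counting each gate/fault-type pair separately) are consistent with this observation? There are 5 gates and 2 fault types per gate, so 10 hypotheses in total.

Fault-free: U1=0, U2=1, U3=0, U4=0, U5=1 → 1. Observed 0.
  U1 stuck-at-0: output 1 ✗
  U1 stuck-at-1: output 0 ✓
  U2 stuck-at-0: output 0 ✓
  U2 stuck-at-1: output 1 ✗
  U3 stuck-at-0: output 1 ✗
  U3 stuck-at-1: output 0 ✓
  U4 stuck-at-0: output 1 ✗
  U4 stuck-at-1: output 0 ✓
  U5 stuck-at-0: output 0 ✓
  U5 stuck-at-1: output 1 ✗
Consistent faults: {U1 stuck-at-1, U2 stuck-at-0, U3 stuck-at-1, U4 stuck-at-1, U5 stuck-at-0} — 5 in all.

5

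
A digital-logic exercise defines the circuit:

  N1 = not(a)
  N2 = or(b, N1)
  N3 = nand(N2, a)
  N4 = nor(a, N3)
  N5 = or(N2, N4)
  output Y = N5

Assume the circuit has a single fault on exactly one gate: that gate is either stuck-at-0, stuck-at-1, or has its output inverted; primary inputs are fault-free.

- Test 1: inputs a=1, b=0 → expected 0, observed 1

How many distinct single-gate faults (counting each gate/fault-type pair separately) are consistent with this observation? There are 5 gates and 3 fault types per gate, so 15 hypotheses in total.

Fault-free: N1=0, N2=0, N3=1, N4=0, N5=0 → 0. Observed 1.
  N1: stuck-at-1, inverted output ✓; others ✗
  N2: stuck-at-1, inverted output ✓; others ✗
  N3: none of the 3 fault types match ✗
  N4: stuck-at-1, inverted output ✓; others ✗
  N5: stuck-at-1, inverted output ✓; others ✗
Consistent faults: {N1 stuck-at-1, N1 inverted output, N2 stuck-at-1, N2 inverted output, N4 stuck-at-1, N4 inverted output, N5 stuck-at-1, N5 inverted output} — 8 in all.

8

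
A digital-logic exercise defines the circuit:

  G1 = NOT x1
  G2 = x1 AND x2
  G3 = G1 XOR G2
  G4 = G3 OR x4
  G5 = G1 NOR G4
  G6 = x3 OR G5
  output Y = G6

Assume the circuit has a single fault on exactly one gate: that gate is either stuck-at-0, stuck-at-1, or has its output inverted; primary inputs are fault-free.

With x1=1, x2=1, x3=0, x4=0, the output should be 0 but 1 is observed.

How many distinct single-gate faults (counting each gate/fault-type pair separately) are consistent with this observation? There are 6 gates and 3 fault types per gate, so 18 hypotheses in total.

Fault-free: G1=0, G2=1, G3=1, G4=1, G5=0, G6=0 → 0. Observed 1.
  G1: none of the 3 fault types match ✗
  G2: stuck-at-0, inverted output ✓; others ✗
  G3: stuck-at-0, inverted output ✓; others ✗
  G4: stuck-at-0, inverted output ✓; others ✗
  G5: stuck-at-1, inverted output ✓; others ✗
  G6: stuck-at-1, inverted output ✓; others ✗
Consistent faults: {G2 stuck-at-0, G2 inverted output, G3 stuck-at-0, G3 inverted output, G4 stuck-at-0, G4 inverted output, G5 stuck-at-1, G5 inverted output, G6 stuck-at-1, G6 inverted output} — 10 in all.

10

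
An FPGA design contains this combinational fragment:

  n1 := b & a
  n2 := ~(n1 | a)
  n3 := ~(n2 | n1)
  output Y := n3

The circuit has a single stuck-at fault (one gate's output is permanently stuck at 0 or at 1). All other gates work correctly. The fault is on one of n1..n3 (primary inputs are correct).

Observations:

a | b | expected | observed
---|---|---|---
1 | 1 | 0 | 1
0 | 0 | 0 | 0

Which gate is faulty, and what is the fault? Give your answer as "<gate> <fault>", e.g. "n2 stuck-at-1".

Fault-free values for test 1 (a=1, b=1): n1=1, n2=0, n3=0, giving Y=0. Observed 1.
Test 1: faults giving observed 1 are {n1 stuck-at-0, n3 stuck-at-1}.
Test 2 (a=0, b=0): fault-free n1=0, n2=1, n3=0 → 0; observed 0. Eliminates n3 stuck-at-1.
Only n1 stuck-at-0 is consistent with every test.

n1 stuck-at-0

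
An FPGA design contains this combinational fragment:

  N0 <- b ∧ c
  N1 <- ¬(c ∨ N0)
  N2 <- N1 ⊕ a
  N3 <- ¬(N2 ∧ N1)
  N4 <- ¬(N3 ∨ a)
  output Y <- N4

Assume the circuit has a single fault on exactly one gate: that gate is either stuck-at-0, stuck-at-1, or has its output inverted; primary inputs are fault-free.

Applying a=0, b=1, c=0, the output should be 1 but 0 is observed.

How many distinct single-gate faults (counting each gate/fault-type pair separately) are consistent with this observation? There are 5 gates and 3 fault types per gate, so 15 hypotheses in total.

Fault-free: N0=0, N1=1, N2=1, N3=0, N4=1 → 1. Observed 0.
  N0: stuck-at-1, inverted output ✓; others ✗
  N1: stuck-at-0, inverted output ✓; others ✗
  N2: stuck-at-0, inverted output ✓; others ✗
  N3: stuck-at-1, inverted output ✓; others ✗
  N4: stuck-at-0, inverted output ✓; others ✗
Consistent faults: {N0 stuck-at-1, N0 inverted output, N1 stuck-at-0, N1 inverted output, N2 stuck-at-0, N2 inverted output, N3 stuck-at-1, N3 inverted output, N4 stuck-at-0, N4 inverted output} — 10 in all.

10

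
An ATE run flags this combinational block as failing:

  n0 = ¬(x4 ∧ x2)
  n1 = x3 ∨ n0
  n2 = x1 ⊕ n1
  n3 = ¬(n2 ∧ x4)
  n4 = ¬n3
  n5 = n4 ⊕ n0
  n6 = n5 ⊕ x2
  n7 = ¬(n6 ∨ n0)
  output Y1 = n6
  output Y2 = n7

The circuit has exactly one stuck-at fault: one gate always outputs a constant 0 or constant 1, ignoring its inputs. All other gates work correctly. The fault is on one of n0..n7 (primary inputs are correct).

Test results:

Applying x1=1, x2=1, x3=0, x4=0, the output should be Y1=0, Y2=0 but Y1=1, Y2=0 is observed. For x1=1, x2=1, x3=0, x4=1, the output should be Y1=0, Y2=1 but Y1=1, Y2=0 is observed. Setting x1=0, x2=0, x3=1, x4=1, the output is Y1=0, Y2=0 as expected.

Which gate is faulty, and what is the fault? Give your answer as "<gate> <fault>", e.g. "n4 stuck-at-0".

Fault-free values for test 1 (x1=1, x2=1, x3=0, x4=0): n0=1, n1=1, n2=0, n3=1, n4=0, n5=1, n6=0, n7=0, giving Y1=0, Y2=0. Observed Y1=1, Y2=0.
Test 1: faults giving observed Y1=1, Y2=0 are {n0 stuck-at-0, n3 stuck-at-0, n4 stuck-at-1, n5 stuck-at-0, n6 stuck-at-1}.
Test 2 (x1=1, x2=1, x3=0, x4=1): fault-free n0=0, n1=0, n2=1, n3=0, n4=1, n5=1, n6=0, n7=1 → Y1=0, Y2=1; observed Y1=1, Y2=0. Eliminates n0 stuck-at-0, n3 stuck-at-0, n4 stuck-at-1.
Test 3 (x1=0, x2=0, x3=1, x4=1): fault-free n0=1, n1=1, n2=1, n3=0, n4=1, n5=0, n6=0, n7=0 → Y1=0, Y2=0; observed Y1=0, Y2=0. Eliminates n6 stuck-at-1.
Only n5 stuck-at-0 is consistent with every test.

n5 stuck-at-0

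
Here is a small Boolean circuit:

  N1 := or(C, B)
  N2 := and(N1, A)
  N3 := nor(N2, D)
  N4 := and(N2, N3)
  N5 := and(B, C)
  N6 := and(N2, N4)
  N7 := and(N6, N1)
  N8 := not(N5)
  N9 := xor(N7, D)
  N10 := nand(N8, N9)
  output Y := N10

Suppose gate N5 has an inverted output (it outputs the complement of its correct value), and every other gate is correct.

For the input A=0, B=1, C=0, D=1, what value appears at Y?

1

Propagate with N5 forced: N1=1, N2=0, N3=0, N4=0, N5=1 [inverted output], N6=0, N7=0, N8=0, N9=1, N10=1.
So Y = 1. (Without the fault it would be 0.)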